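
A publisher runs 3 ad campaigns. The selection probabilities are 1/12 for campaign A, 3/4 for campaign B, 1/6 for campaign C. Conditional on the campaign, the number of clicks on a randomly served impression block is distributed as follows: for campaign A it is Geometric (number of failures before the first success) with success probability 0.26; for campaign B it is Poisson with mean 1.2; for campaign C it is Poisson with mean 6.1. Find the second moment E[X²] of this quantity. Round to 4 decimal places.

For each component E[X²] = Var + (mean)², giving A: 19.0473; B: 2.64; C: 43.31.
Overall E[X²] = 0.0833333·19.0473 + 0.75·2.64 + 0.166667·43.31 = 10.7856.

10.7856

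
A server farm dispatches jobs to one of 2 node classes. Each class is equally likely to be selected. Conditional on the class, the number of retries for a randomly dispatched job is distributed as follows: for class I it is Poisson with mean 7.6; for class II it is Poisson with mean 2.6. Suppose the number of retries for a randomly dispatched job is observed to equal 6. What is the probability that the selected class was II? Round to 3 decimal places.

Likelihoods P(X=6 | ·): I: 0.13394; II: 0.0318671.
Posterior ∝ prior × likelihood. Numerator for II: 0.5·0.0318671 = 0.0159335.
Normalizing constant: 0.5·0.13394 + 0.5·0.0318671 = 0.0829036.
P(II | observation) = 0.0159335 / 0.0829036 = 0.192193.

0.192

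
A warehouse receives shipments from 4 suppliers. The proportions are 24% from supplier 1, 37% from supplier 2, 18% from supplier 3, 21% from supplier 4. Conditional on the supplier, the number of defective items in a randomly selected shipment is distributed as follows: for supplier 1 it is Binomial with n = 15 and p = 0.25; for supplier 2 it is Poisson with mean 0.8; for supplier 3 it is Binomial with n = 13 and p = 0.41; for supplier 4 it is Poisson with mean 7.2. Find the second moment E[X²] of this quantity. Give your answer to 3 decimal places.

For each component E[X²] = Var + (mean)², giving 1: 16.875; 2: 1.44; 3: 31.5536; 4: 59.04.
Overall E[X²] = 0.24·16.875 + 0.37·1.44 + 0.18·31.5536 + 0.21·59.04 = 22.6608.

22.661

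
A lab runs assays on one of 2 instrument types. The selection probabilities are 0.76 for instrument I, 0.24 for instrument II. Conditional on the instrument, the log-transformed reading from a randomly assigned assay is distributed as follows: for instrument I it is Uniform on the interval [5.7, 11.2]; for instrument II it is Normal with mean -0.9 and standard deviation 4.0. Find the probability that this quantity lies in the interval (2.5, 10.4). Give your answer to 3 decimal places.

0.696

Conditional on each instrument, P(2.5 < X < 10.4): I: 0.854545; II: 0.195299.
By total probability, P(2.5 < X < 10.4) = 0.76·0.854545 + 0.24·0.195299 = 0.696326.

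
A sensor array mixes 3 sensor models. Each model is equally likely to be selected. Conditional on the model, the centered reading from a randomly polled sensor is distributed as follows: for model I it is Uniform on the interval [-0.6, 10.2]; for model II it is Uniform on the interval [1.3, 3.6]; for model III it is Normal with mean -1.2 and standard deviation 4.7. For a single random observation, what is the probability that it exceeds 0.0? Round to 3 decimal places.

0.781

Conditional on each model, P(X > 0.0): I: 0.944444; II: 1; III: 0.399238.
By total probability, P(X > 0.0) = 0.333333·0.944444 + 0.333333·1 + 0.333333·0.399238 = 0.781228.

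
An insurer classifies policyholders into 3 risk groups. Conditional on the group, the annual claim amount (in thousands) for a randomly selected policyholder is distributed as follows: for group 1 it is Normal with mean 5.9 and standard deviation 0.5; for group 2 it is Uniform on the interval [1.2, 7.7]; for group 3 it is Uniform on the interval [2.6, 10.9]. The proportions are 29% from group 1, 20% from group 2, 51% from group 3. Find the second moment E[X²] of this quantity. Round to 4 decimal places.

40.9968

For each component E[X²] = Var + (mean)², giving 1: 35.06; 2: 23.3233; 3: 51.3033.
Overall E[X²] = 0.29·35.06 + 0.2·23.3233 + 0.51·51.3033 = 40.9968.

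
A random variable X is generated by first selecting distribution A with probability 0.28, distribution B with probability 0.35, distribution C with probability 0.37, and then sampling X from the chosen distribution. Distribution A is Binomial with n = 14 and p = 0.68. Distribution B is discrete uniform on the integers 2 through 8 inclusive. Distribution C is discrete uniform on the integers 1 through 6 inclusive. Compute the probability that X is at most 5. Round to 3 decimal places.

0.512

Conditional on each component, P(X ≤ 5): A: 0.0131156; B: 0.571429; C: 0.833333.
By total probability, P(X ≤ 5) = 0.28·0.0131156 + 0.35·0.571429 + 0.37·0.833333 = 0.512006.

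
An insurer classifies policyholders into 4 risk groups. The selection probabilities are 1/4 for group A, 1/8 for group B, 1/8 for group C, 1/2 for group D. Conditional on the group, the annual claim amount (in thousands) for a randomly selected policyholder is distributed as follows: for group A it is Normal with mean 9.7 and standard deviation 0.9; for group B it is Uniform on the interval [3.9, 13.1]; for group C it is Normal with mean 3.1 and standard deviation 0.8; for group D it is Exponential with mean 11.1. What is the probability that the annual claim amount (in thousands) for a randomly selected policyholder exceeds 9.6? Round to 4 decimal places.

Conditional on each group, P(X > 9.6): A: 0.544236; B: 0.380435; C: 2.22045e-16; D: 0.421108.
By total probability, P(X > 9.6) = 0.25·0.544236 + 0.125·0.380435 + 0.125·2.22045e-16 + 0.5·0.421108 = 0.394168.

0.3942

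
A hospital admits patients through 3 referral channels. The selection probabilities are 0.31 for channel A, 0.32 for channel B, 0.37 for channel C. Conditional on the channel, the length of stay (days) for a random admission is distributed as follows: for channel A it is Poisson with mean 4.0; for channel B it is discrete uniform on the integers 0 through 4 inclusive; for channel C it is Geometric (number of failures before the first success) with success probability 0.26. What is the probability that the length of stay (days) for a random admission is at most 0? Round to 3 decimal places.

0.166

Conditional on each channel, P(X ≤ 0): A: 0.0183156; B: 0.2; C: 0.26.
By total probability, P(X ≤ 0) = 0.31·0.0183156 + 0.32·0.2 + 0.37·0.26 = 0.165878.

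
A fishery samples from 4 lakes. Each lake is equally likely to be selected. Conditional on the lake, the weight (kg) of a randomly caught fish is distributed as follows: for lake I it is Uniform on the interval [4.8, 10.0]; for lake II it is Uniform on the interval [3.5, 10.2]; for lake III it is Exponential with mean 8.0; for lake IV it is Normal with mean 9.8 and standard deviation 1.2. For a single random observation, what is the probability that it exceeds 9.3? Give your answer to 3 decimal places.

0.311

Conditional on each lake, P(X > 9.3): I: 0.134615; II: 0.134328; III: 0.312703; IV: 0.661539.
By total probability, P(X > 9.3) = 0.25·0.134615 + 0.25·0.134328 + 0.25·0.312703 + 0.25·0.661539 = 0.310797.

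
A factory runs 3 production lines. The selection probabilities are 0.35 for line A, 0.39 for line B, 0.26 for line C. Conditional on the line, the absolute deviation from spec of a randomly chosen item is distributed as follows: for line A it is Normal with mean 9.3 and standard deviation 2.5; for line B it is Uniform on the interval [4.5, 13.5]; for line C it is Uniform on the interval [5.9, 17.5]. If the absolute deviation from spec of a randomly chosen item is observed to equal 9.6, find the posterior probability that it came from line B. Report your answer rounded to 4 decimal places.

Likelihoods f(9.6 | ·): A: 0.158432; B: 0.111111; C: 0.0862069.
Posterior ∝ prior × likelihood. Numerator for B: 0.39·0.111111 = 0.0433333.
Normalizing constant: 0.35·0.158432 + 0.39·0.111111 + 0.26·0.0862069 = 0.121198.
P(B | observation) = 0.0433333 / 0.121198 = 0.357541.

0.3575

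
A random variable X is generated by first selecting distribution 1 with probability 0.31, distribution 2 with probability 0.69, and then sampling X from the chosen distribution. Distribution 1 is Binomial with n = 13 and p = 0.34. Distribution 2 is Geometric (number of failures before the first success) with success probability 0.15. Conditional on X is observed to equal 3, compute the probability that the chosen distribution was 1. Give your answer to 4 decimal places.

0.4623

Likelihoods P(X=3 | ·): 1: 0.176296; 2: 0.0921187.
Posterior ∝ prior × likelihood. Numerator for 1: 0.31·0.176296 = 0.0546517.
Normalizing constant: 0.31·0.176296 + 0.69·0.0921187 = 0.118214.
P(1 | observation) = 0.0546517 / 0.118214 = 0.462313.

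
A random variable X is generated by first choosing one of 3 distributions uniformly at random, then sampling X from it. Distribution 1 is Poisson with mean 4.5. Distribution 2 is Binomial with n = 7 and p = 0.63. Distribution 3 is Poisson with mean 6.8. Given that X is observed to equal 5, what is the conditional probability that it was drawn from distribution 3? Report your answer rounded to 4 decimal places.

0.2283

Likelihoods P(X=5 | ·): 1: 0.170827; 2: 0.285316; 3: 0.134946.
Posterior ∝ prior × likelihood. Numerator for 3: 0.333333·0.134946 = 0.0449821.
Normalizing constant: 0.333333·0.170827 + 0.333333·0.285316 + 0.333333·0.134946 = 0.19703.
P(3 | observation) = 0.0449821 / 0.19703 = 0.228301.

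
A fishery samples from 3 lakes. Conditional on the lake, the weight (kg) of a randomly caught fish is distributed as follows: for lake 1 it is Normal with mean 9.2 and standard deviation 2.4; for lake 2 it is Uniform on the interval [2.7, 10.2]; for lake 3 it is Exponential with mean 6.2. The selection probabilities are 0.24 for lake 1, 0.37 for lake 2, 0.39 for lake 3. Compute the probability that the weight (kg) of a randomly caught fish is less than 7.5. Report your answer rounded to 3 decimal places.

0.568

Conditional on each lake, P(X < 7.5): 1: 0.239369; 2: 0.64; 3: 0.701707.
By total probability, P(X < 7.5) = 0.24·0.239369 + 0.37·0.64 + 0.39·0.701707 = 0.567914.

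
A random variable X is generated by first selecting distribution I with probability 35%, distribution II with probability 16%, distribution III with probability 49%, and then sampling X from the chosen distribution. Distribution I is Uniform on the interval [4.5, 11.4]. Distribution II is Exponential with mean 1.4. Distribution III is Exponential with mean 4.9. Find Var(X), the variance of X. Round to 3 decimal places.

18.425

Per component, I: μ=7.95, E[X²]=67.17; II: μ=1.4, E[X²]=3.92; III: μ=4.9, E[X²]=48.02.
E[X] = 0.35·7.95 + 0.16·1.4 + 0.49·4.9 = 5.4075.
E[X²] = 0.35·67.17 + 0.16·3.92 + 0.49·48.02 = 47.6665.
Var(X) = E[X²] − (E[X])² = 47.6665 − 29.2411 = 18.4254.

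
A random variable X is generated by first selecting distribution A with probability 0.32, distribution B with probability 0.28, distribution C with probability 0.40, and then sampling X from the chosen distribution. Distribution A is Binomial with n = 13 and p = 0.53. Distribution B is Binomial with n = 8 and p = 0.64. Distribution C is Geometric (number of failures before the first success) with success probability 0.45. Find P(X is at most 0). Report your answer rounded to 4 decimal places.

Conditional on each component, P(X ≤ 0): A: 5.461e-05; B: 0.000282111; C: 0.45.
By total probability, P(X ≤ 0) = 0.32·5.461e-05 + 0.28·0.000282111 + 0.4·0.45 = 0.180096.

0.1801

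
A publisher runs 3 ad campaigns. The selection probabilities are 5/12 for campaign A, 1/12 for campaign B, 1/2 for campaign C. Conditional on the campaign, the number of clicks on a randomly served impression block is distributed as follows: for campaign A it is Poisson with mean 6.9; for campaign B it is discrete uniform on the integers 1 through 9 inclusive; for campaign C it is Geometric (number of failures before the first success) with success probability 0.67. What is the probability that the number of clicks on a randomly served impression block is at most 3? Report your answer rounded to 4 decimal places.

Conditional on each campaign, P(X ≤ 3): A: 0.0871296; B: 0.333333; C: 0.988141.
By total probability, P(X ≤ 3) = 0.416667·0.0871296 + 0.0833333·0.333333 + 0.5·0.988141 = 0.558152.

0.5582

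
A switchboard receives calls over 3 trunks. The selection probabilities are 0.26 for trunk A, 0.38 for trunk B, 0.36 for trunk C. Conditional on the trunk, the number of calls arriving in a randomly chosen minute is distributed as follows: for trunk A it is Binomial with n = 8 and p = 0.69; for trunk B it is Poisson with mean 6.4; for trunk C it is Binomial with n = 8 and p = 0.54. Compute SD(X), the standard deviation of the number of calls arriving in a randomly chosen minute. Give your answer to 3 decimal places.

2.097

Per component, A: μ=5.52, E[X²]=32.1816; B: μ=6.4, E[X²]=47.36; C: μ=4.32, E[X²]=20.6496.
E[X] = 0.26·5.52 + 0.38·6.4 + 0.36·4.32 = 5.4224.
E[X²] = 0.26·32.1816 + 0.38·47.36 + 0.36·20.6496 = 33.7979.
Var(X) = E[X²] − (E[X])² = 33.7979 − 29.4024 = 4.39545.
SD(X) = √4.39545 = 2.09653.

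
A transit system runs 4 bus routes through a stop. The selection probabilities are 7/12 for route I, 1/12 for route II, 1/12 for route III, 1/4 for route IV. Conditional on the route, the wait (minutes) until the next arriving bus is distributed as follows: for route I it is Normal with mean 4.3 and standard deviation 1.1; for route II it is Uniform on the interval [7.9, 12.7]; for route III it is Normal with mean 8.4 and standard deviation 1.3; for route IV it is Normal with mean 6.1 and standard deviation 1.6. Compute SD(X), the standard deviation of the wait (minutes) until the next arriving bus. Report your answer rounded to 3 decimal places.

2.278

Per component, I: μ=4.3, E[X²]=19.7; II: μ=10.3, E[X²]=108.01; III: μ=8.4, E[X²]=72.25; IV: μ=6.1, E[X²]=39.77.
E[X] = 0.583333·4.3 + 0.0833333·10.3 + 0.0833333·8.4 + 0.25·6.1 = 5.59167.
E[X²] = 0.583333·19.7 + 0.0833333·108.01 + 0.0833333·72.25 + 0.25·39.77 = 36.4558.
Var(X) = E[X²] − (E[X])² = 36.4558 − 31.2667 = 5.1891.
SD(X) = √5.1891 = 2.27796.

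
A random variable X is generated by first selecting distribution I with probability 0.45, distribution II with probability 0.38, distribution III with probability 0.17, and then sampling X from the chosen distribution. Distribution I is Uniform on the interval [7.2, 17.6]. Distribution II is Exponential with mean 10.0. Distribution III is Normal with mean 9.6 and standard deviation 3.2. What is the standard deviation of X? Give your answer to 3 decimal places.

6.737

Per component, I: μ=12.4, E[X²]=162.773; II: μ=10, E[X²]=200; III: μ=9.6, E[X²]=102.4.
E[X] = 0.45·12.4 + 0.38·10 + 0.17·9.6 = 11.012.
E[X²] = 0.45·162.773 + 0.38·200 + 0.17·102.4 = 166.656.
Var(X) = E[X²] − (E[X])² = 166.656 − 121.264 = 45.3919.
SD(X) = √45.3919 = 6.73735.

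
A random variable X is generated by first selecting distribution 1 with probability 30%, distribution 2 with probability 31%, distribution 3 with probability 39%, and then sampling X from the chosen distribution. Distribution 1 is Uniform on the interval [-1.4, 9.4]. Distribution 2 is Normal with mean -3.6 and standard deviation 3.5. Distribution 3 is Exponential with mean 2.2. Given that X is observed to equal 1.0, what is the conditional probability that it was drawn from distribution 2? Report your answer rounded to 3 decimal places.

Likelihoods f(1.0 | ·): 1: 0.0925926; 2: 0.0480566; 3: 0.288517.
Posterior ∝ prior × likelihood. Numerator for 2: 0.31·0.0480566 = 0.0148976.
Normalizing constant: 0.3·0.0925926 + 0.31·0.0480566 + 0.39·0.288517 = 0.155197.
P(2 | observation) = 0.0148976 / 0.155197 = 0.0959914.

0.096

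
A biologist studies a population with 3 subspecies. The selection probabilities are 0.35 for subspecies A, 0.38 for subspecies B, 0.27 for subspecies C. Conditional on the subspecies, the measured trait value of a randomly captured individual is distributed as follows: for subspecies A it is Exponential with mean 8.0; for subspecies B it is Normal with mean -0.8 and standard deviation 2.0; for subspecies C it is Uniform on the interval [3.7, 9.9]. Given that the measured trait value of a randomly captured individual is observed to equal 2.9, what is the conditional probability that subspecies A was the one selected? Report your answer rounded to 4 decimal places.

0.6898

Likelihoods f(2.9 | ·): A: 0.0869918; B: 0.0360324; C: 0.
Posterior ∝ prior × likelihood. Numerator for A: 0.35·0.0869918 = 0.0304471.
Normalizing constant: 0.35·0.0869918 + 0.38·0.0360324 + 0.27·0 = 0.0441395.
P(A | observation) = 0.0304471 / 0.0441395 = 0.689794.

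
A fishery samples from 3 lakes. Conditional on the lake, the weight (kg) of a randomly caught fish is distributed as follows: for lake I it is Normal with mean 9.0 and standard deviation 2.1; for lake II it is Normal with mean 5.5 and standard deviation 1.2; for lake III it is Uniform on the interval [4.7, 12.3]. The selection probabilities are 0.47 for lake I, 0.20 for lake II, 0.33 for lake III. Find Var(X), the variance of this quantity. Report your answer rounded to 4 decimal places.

5.7334

Per component, I: μ=9, E[X²]=85.41; II: μ=5.5, E[X²]=31.69; III: μ=8.5, E[X²]=77.0633.
E[X] = 0.47·9 + 0.2·5.5 + 0.33·8.5 = 8.135.
E[X²] = 0.47·85.41 + 0.2·31.69 + 0.33·77.0633 = 71.9116.
Var(X) = E[X²] − (E[X])² = 71.9116 − 66.1782 = 5.73337.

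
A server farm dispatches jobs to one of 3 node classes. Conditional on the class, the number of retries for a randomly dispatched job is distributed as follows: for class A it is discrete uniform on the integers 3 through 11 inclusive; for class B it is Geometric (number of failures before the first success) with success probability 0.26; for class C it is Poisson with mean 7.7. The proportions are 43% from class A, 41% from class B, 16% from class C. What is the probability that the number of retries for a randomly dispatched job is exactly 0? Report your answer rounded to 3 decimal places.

Conditional on each class, P(X = 0): A: 0; B: 0.26; C: 0.000452827.
By total probability, P(X = 0) = 0.43·0 + 0.41·0.26 + 0.16·0.000452827 = 0.106672.

0.107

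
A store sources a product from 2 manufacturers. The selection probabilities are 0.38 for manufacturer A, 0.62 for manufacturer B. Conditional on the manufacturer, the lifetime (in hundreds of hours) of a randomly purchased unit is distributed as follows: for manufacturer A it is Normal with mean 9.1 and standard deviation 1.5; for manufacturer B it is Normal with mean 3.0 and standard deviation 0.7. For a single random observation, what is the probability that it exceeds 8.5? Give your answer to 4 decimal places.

0.2491

Conditional on each manufacturer, P(X > 8.5): A: 0.655422; B: 1.9984e-15.
By total probability, P(X > 8.5) = 0.38·0.655422 + 0.62·1.9984e-15 = 0.24906.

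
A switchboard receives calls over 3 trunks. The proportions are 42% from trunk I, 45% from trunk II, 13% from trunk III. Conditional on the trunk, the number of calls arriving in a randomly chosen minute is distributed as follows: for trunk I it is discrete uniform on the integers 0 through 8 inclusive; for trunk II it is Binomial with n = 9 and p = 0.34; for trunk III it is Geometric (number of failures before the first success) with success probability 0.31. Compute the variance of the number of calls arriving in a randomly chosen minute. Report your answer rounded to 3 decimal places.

Per component, I: μ=4, E[X²]=22.6667; II: μ=3.06, E[X²]=11.3832; III: μ=2.22581, E[X²]=12.1342.
E[X] = 0.42·4 + 0.45·3.06 + 0.13·2.22581 = 3.34635.
E[X²] = 0.42·22.6667 + 0.45·11.3832 + 0.13·12.1342 = 16.2199.
Var(X) = E[X²] − (E[X])² = 16.2199 − 11.1981 = 5.0218.

5.022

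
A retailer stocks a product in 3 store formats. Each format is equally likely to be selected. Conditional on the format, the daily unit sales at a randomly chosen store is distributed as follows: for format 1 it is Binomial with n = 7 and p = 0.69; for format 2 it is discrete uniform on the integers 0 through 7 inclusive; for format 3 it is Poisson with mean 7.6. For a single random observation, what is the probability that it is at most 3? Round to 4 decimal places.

0.2316

Conditional on each format, P(X ≤ 3): 1: 0.13937; 2: 0.5; 3: 0.0553713.
By total probability, P(X ≤ 3) = 0.333333·0.13937 + 0.333333·0.5 + 0.333333·0.0553713 = 0.23158.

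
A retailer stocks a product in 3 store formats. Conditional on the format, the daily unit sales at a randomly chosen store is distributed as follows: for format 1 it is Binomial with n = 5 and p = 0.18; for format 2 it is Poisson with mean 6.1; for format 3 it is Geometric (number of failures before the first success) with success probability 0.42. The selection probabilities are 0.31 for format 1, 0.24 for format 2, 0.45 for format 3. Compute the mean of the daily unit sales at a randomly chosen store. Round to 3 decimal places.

Component means — 1: 0.9; 2: 6.1; 3: 1.38095.
E[X] = 0.31·0.9 + 0.24·6.1 + 0.45·1.38095 = 2.36443.

2.364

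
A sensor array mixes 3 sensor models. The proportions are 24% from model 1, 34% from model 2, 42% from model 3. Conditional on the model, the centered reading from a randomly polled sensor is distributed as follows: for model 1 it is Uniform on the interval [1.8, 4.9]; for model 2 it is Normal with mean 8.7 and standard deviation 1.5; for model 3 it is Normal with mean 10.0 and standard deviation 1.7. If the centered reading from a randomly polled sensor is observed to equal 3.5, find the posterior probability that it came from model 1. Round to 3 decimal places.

Likelihoods f(3.5 | ·): 1: 0.322581; 2: 0.000653419; 3: 0.000157001.
Posterior ∝ prior × likelihood. Numerator for 1: 0.24·0.322581 = 0.0774194.
Normalizing constant: 0.24·0.322581 + 0.34·0.000653419 + 0.42·0.000157001 = 0.0777075.
P(1 | observation) = 0.0774194 / 0.0777075 = 0.996292.

0.996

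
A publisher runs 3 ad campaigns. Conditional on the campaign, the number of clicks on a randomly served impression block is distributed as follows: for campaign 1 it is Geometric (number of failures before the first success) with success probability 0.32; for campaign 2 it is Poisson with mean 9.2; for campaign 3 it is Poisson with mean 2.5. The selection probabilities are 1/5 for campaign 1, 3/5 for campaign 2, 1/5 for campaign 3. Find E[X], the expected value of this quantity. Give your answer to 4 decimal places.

Component means — 1: 2.125; 2: 9.2; 3: 2.5.
E[X] = 0.2·2.125 + 0.6·9.2 + 0.2·2.5 = 6.445.

6.4450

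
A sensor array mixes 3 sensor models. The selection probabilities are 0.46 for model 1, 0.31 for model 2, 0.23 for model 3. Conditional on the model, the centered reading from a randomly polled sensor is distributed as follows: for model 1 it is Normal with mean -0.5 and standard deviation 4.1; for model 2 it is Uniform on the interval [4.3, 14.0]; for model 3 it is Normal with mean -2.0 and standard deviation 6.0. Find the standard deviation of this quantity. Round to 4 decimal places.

Per component, 1: μ=-0.5, E[X²]=17.06; 2: μ=9.15, E[X²]=91.5633; 3: μ=-2, E[X²]=40.
E[X] = 0.46·-0.5 + 0.31·9.15 + 0.23·-2 = 2.1465.
E[X²] = 0.46·17.06 + 0.31·91.5633 + 0.23·40 = 45.4322.
Var(X) = E[X²] − (E[X])² = 45.4322 − 4.60746 = 40.8248.
SD(X) = √40.8248 = 6.38943.

6.3894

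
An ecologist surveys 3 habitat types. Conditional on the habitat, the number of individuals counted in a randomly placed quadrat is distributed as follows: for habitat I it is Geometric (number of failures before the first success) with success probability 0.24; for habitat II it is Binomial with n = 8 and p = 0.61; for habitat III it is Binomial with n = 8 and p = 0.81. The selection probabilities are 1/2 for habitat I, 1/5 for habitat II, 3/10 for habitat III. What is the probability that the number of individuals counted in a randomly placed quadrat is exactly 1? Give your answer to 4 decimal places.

0.0926

Conditional on each habitat, P(X = 1): I: 0.1824; II: 0.00669687; III: 5.79229e-05.
By total probability, P(X = 1) = 0.5·0.1824 + 0.2·0.00669687 + 0.3·5.79229e-05 = 0.0925568.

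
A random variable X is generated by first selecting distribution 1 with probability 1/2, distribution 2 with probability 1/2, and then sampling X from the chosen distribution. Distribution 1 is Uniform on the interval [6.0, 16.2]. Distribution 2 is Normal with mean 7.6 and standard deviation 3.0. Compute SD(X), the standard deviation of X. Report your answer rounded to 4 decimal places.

3.4493

Per component, 1: μ=11.1, E[X²]=131.88; 2: μ=7.6, E[X²]=66.76.
E[X] = 0.5·11.1 + 0.5·7.6 = 9.35.
E[X²] = 0.5·131.88 + 0.5·66.76 = 99.32.
Var(X) = E[X²] − (E[X])² = 99.32 − 87.4225 = 11.8975.
SD(X) = √11.8975 = 3.44928.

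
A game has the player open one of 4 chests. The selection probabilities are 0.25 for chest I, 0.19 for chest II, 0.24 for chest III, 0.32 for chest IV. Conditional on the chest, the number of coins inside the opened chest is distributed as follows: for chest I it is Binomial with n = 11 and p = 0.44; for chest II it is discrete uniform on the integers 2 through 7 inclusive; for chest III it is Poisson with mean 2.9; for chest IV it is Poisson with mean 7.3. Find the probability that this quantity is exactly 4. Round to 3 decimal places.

Conditional on each chest, P(X = 4): I: 0.213619; II: 0.166667; III: 0.162154; IV: 0.0799338.
By total probability, P(X = 4) = 0.25·0.213619 + 0.19·0.166667 + 0.24·0.162154 + 0.32·0.0799338 = 0.149567.

0.150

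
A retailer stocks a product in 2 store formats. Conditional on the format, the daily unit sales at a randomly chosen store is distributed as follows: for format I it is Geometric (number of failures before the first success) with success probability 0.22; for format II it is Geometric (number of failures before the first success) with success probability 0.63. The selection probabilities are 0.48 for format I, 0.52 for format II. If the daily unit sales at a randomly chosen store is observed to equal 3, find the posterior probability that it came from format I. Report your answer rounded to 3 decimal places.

0.751

Likelihoods P(X=3 | ·): I: 0.104401; II: 0.0319114.
Posterior ∝ prior × likelihood. Numerator for I: 0.48·0.104401 = 0.0501127.
Normalizing constant: 0.48·0.104401 + 0.52·0.0319114 = 0.0667066.
P(I | observation) = 0.0501127 / 0.0667066 = 0.75124.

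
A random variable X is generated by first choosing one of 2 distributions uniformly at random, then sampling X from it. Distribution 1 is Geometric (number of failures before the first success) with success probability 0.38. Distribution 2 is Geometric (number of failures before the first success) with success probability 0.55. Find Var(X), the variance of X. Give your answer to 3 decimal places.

Per component, 1: μ=1.63158, E[X²]=6.95568; 2: μ=0.818182, E[X²]=2.15702.
E[X] = 0.5·1.63158 + 0.5·0.818182 = 1.22488.
E[X²] = 0.5·6.95568 + 0.5·2.15702 = 4.55635.
Var(X) = E[X²] − (E[X])² = 4.55635 − 1.50033 = 3.05602.

3.056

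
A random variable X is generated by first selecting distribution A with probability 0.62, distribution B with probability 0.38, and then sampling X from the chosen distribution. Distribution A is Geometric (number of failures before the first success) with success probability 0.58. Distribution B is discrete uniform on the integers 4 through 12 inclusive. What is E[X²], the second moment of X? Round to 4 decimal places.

For each component E[X²] = Var + (mean)², giving A: 1.77289; B: 70.6667.
Overall E[X²] = 0.62·1.77289 + 0.38·70.6667 = 27.9525.

27.9525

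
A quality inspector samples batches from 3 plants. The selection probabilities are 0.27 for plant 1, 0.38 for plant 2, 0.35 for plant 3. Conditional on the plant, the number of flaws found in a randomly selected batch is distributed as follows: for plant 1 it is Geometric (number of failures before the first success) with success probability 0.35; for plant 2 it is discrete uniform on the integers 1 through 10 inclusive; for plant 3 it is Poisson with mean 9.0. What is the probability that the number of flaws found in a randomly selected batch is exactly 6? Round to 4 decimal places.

Conditional on each plant, P(X = 6): 1: 0.0263966; 2: 0.1; 3: 0.0910903.
By total probability, P(X = 6) = 0.27·0.0263966 + 0.38·0.1 + 0.35·0.0910903 = 0.0770087.

0.0770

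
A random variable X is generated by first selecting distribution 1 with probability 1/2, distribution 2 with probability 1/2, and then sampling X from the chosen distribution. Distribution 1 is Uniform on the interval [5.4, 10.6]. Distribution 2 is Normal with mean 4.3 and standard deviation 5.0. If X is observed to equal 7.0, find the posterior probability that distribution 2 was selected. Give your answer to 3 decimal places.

0.264

Likelihoods f(7.0 | ·): 1: 0.192308; 2: 0.0689636.
Posterior ∝ prior × likelihood. Numerator for 2: 0.5·0.0689636 = 0.0344818.
Normalizing constant: 0.5·0.192308 + 0.5·0.0689636 = 0.130636.
P(2 | observation) = 0.0344818 / 0.130636 = 0.263954.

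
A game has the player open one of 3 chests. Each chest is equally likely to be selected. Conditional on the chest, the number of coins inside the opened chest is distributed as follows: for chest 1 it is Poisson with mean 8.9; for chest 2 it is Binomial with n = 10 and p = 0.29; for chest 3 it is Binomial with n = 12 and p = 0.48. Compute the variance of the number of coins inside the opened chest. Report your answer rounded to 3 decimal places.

Per component, 1: μ=8.9, E[X²]=88.11; 2: μ=2.9, E[X²]=10.469; 3: μ=5.76, E[X²]=36.1728.
E[X] = 0.333333·8.9 + 0.333333·2.9 + 0.333333·5.76 = 5.85333.
E[X²] = 0.333333·88.11 + 0.333333·10.469 + 0.333333·36.1728 = 44.9173.
Var(X) = E[X²] − (E[X])² = 44.9173 − 34.2615 = 10.6558.

10.656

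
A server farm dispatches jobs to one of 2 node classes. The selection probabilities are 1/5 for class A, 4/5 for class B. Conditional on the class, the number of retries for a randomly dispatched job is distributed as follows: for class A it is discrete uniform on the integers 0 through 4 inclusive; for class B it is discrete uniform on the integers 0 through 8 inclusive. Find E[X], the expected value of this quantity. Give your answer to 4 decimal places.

3.6000

Component means — A: 2; B: 4.
E[X] = 0.2·2 + 0.8·4 = 3.6.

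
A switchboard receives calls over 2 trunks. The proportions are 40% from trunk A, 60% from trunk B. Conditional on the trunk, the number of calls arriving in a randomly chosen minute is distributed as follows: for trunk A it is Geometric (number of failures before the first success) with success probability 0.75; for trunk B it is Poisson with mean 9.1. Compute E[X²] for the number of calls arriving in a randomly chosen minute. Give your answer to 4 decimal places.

For each component E[X²] = Var + (mean)², giving A: 0.555556; B: 91.91.
Overall E[X²] = 0.4·0.555556 + 0.6·91.91 = 55.3682.

55.3682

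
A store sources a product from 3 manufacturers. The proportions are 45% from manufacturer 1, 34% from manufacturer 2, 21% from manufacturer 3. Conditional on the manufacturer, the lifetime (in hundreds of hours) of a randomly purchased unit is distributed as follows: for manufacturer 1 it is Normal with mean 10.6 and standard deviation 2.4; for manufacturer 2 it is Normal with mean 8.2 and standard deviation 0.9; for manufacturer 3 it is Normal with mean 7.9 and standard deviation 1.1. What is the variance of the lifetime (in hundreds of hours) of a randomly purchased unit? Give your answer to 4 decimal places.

Per component, 1: μ=10.6, E[X²]=118.12; 2: μ=8.2, E[X²]=68.05; 3: μ=7.9, E[X²]=63.62.
E[X] = 0.45·10.6 + 0.34·8.2 + 0.21·7.9 = 9.217.
E[X²] = 0.45·118.12 + 0.34·68.05 + 0.21·63.62 = 89.6512.
Var(X) = E[X²] − (E[X])² = 89.6512 − 84.9531 = 4.69811.

4.6981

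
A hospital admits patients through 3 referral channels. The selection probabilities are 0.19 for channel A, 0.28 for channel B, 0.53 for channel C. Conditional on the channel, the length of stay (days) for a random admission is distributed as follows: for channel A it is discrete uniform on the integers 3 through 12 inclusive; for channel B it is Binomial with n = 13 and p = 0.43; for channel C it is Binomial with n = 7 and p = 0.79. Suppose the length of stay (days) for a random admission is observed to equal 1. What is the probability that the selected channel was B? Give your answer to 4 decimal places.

0.8799

Likelihoods P(X=1 | ·): A: 0; B: 0.00657522; C: 0.000474287.
Posterior ∝ prior × likelihood. Numerator for B: 0.28·0.00657522 = 0.00184106.
Normalizing constant: 0.19·0 + 0.28·0.00657522 + 0.53·0.000474287 = 0.00209243.
P(B | observation) = 0.00184106 / 0.00209243 = 0.879866.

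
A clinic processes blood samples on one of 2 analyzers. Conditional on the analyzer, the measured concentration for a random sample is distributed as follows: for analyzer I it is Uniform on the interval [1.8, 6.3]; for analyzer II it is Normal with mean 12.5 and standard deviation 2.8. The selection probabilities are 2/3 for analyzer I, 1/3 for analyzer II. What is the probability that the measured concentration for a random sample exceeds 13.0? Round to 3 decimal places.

0.143

Conditional on each analyzer, P(X > 13.0): I: 0; II: 0.429137.
By total probability, P(X > 13.0) = 0.666667·0 + 0.333333·0.429137 = 0.143046.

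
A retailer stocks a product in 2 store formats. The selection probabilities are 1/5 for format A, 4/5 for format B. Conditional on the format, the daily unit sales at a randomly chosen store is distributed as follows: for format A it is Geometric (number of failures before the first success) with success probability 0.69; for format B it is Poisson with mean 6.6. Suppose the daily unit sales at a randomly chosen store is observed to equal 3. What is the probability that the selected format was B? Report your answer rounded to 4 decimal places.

0.9269

Likelihoods P(X=3 | ·): A: 0.0205558; B: 0.0651834.
Posterior ∝ prior × likelihood. Numerator for B: 0.8·0.0651834 = 0.0521467.
Normalizing constant: 0.2·0.0205558 + 0.8·0.0651834 = 0.0562579.
P(B | observation) = 0.0521467 / 0.0562579 = 0.926923.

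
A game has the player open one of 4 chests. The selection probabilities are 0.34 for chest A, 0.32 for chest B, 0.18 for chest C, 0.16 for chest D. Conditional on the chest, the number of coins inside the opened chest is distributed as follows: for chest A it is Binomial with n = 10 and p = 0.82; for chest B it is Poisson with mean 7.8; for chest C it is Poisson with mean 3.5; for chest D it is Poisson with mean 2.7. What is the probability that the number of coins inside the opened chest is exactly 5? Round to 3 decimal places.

Conditional on each chest, P(X = 5): A: 0.0176536; B: 0.0985814; C: 0.132169; D: 0.0803605.
By total probability, P(X = 5) = 0.34·0.0176536 + 0.32·0.0985814 + 0.18·0.132169 + 0.16·0.0803605 = 0.0741963.

0.074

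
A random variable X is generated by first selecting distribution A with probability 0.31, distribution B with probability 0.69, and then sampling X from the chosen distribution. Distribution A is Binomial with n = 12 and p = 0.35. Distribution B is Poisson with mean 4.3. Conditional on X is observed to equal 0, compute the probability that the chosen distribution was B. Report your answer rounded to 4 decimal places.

0.8415

Likelihoods P(X=0 | ·): A: 0.00568801; B: 0.0135686.
Posterior ∝ prior × likelihood. Numerator for B: 0.69·0.0135686 = 0.00936231.
Normalizing constant: 0.31·0.00568801 + 0.69·0.0135686 = 0.0111256.
P(B | observation) = 0.00936231 / 0.0111256 = 0.841511.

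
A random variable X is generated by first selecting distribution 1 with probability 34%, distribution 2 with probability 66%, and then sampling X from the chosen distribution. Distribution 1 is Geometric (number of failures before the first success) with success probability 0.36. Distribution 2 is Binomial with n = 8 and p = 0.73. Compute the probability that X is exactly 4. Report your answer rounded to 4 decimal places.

0.0903

Conditional on each component, P(X = 4): 1: 0.060398; 2: 0.105644.
By total probability, P(X = 4) = 0.34·0.060398 + 0.66·0.105644 = 0.0902603.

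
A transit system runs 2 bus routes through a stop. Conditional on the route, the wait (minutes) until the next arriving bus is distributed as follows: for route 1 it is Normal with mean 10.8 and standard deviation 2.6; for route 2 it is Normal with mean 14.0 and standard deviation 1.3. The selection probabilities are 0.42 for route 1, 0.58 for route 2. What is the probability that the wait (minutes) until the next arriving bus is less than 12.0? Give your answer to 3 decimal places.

Conditional on each route, P(X < 12.0): 1: 0.677794; 2: 0.0619679.
By total probability, P(X < 12.0) = 0.42·0.677794 + 0.58·0.0619679 = 0.320615.

0.321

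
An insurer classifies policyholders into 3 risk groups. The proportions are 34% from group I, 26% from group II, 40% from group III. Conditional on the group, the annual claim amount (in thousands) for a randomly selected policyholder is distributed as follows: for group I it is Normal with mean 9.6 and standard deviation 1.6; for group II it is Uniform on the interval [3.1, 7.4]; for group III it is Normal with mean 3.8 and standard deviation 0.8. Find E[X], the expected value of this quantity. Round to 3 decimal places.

Component means — I: 9.6; II: 5.25; III: 3.8.
E[X] = 0.34·9.6 + 0.26·5.25 + 0.4·3.8 = 6.149.

6.149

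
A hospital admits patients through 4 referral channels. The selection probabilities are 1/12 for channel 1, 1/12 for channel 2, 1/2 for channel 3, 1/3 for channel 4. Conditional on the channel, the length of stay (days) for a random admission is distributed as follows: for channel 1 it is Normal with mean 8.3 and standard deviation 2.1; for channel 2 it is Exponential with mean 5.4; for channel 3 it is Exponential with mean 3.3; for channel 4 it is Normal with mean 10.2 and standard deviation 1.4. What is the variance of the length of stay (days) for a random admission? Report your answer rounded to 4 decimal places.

18.8549

Per component, 1: μ=8.3, E[X²]=73.3; 2: μ=5.4, E[X²]=58.32; 3: μ=3.3, E[X²]=21.78; 4: μ=10.2, E[X²]=106.
E[X] = 0.0833333·8.3 + 0.0833333·5.4 + 0.5·3.3 + 0.333333·10.2 = 6.19167.
E[X²] = 0.0833333·73.3 + 0.0833333·58.32 + 0.5·21.78 + 0.333333·106 = 57.1917.
Var(X) = E[X²] − (E[X])² = 57.1917 − 38.3367 = 18.8549.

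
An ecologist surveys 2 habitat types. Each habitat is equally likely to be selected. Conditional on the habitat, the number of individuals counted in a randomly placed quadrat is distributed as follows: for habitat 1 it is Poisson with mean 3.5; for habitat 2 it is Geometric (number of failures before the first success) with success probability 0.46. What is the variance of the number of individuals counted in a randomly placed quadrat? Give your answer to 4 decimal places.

Per component, 1: μ=3.5, E[X²]=15.75; 2: μ=1.17391, E[X²]=3.93006.
E[X] = 0.5·3.5 + 0.5·1.17391 = 2.33696.
E[X²] = 0.5·15.75 + 0.5·3.93006 = 9.84003.
Var(X) = E[X²] − (E[X])² = 9.84003 − 5.46137 = 4.37866.

4.3787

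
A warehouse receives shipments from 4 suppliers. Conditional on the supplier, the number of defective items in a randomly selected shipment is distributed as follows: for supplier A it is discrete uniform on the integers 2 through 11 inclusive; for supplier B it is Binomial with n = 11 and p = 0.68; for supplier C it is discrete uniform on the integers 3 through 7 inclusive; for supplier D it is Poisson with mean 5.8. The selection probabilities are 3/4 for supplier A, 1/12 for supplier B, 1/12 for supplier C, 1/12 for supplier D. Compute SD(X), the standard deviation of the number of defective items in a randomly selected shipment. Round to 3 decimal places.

2.708

Per component, A: μ=6.5, E[X²]=50.5; B: μ=7.48, E[X²]=58.344; C: μ=5, E[X²]=27; D: μ=5.8, E[X²]=39.44.
E[X] = 0.75·6.5 + 0.0833333·7.48 + 0.0833333·5 + 0.0833333·5.8 = 6.39833.
E[X²] = 0.75·50.5 + 0.0833333·58.344 + 0.0833333·27 + 0.0833333·39.44 = 48.2737.
Var(X) = E[X²] − (E[X])² = 48.2737 − 40.9387 = 7.335.
SD(X) = √7.335 = 2.70832.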